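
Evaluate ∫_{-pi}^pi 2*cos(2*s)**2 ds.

2*pi

Use the identity cos^2(2*s) = (1 + cos(4*s))/2.
An antiderivative is F(s) = s + sin(4*s)/4.
Then F(pi) - F(-pi) = (pi) - (-pi) = 2*pi.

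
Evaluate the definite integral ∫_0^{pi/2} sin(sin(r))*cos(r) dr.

Let u = sin(r), so du = cos(r) dr. When r = 0, u = 0; when r = pi/2, u = 1.
The integral becomes ∫ sin(u) du from 0 to 1, with antiderivative -cos(u).
Back in r: F(r) = -cos(sin(r)).
Then F(pi/2) - F(0) = (-cos(1)) - (-1) = 1 - cos(1).

1 - cos(1)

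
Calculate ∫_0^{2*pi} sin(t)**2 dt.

pi

Use the identity sin^2(t) = (1 - cos(2*t))/2.
An antiderivative is F(t) = t/2 - sin(2*t)/4.
Then F(2*pi) - F(0) = (pi) - (0) = pi.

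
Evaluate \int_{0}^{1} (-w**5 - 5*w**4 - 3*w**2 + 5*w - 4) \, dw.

-11/3

By the power rule, an antiderivative is F(w) = -w**6/6 - w**5 - w**3 + 5*w**2/2 - 4*w.
Then F(1) - F(0) = (-11/3) - (0) = -11/3.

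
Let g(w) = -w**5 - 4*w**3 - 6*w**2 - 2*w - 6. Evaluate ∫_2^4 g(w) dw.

By the power rule, an antiderivative is F(w) = -w**6/6 - w**4 - 2*w**3 - w**2 - 6*w.
Then F(4) - F(2) = (-3320/3) - (-176/3) = -1048.

-1048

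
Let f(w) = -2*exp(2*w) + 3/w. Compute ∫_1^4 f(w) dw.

An antiderivative is F(w) = -exp(2*w) + 3*log(w).
Then F(4) - F(1) = (-exp(8) + log(64)) - (-exp(2)) = -exp(8) + log(64) + exp(2).

-exp(8) + log(64) + exp(2)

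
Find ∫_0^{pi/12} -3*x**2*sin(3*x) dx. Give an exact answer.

Integrate by parts twice (u = x^2, dv = -3*sin(3*x) dx).
An antiderivative is F(x) = x**2*cos(3*x) - 2*x*sin(3*x)/3 - 2*cos(3*x)/9.
Then F(pi/12) - F(0) = (sqrt(2)*(-32 - 8*pi + pi**2)/288) - (-2/9) = -sqrt(2)/9 - sqrt(2)*pi/36 + sqrt(2)*pi**2/288 + 2/9.

-sqrt(2)/9 - sqrt(2)*pi/36 + sqrt(2)*pi**2/288 + 2/9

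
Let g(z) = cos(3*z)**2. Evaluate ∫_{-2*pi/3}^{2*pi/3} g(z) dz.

Use the identity cos^2(3*z) = (1 + cos(6*z))/2.
An antiderivative is F(z) = z/2 + sin(6*z)/12.
Then F(2*pi/3) - F(-2*pi/3) = (pi/3) - (-pi/3) = 2*pi/3.

2*pi/3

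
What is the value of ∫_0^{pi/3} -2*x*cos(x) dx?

Integrate by parts once (u = x, dv = -2*cos(x) dx).
An antiderivative is F(x) = -2*x*sin(x) - 2*cos(x).
Then F(pi/3) - F(0) = (-sqrt(3)*pi/3 - 1) - (-2) = -sqrt(3)*pi/3 + 1.

-sqrt(3)*pi/3 + 1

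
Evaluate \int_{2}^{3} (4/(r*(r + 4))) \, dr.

Factor the denominator: r**2 + 4*r = (r + 4)r.
Partial fractions: 4/(r*(r + 4)) = -1/(r + 4) + 1/r.
An antiderivative is F(r) = log(r) - log(r + 4).
Then F(3) - F(2) = (log(3/7)) - (-log(3)) = log(9/7).

log(9/7)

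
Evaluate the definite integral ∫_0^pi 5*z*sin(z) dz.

5*pi

Integrate by parts once (u = z, dv = 5*sin(z) dz).
An antiderivative is F(z) = -5*z*cos(z) + 5*sin(z).
Then F(pi) - F(0) = (5*pi) - (0) = 5*pi.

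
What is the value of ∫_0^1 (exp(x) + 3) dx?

2 + E

An antiderivative is F(x) = 3*x + exp(x).
Then F(1) - F(0) = (E + 3) - (1) = 2 + E.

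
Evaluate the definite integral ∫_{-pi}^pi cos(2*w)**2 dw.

pi

Use the identity cos^2(2*w) = (1 + cos(4*w))/2.
An antiderivative is F(w) = w/2 + sin(4*w)/8.
Then F(pi) - F(-pi) = (pi/2) - (-pi/2) = pi.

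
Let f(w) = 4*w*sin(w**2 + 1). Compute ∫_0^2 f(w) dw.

Let u = w**2 + 1, so du = 2*w dw. When w = 0, u = 1; when w = 2, u = 5.
The integral becomes 2·∫ sin(u) du from 1 to 5, with antiderivative -2*cos(u).
Back in w: F(w) = -2*cos(w**2 + 1).
Then F(2) - F(0) = (-2*cos(5)) - (-2*cos(1)) = -2*cos(5) + 2*cos(1).

-2*cos(5) + 2*cos(1)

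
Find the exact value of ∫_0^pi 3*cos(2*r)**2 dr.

Use the identity cos^2(2*r) = (1 + cos(4*r))/2.
An antiderivative is F(r) = 3*r/2 + 3*sin(4*r)/8.
Then F(pi) - F(0) = (3*pi/2) - (0) = 3*pi/2.

3*pi/2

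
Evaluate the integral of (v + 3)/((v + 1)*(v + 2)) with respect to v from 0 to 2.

Factor the denominator: v**2 + 3*v + 2 = (v + 2)(v + 1).
Partial fractions: (v + 3)/((v + 1)*(v + 2)) = -1/(v + 2) + 2/(v + 1).
An antiderivative is F(v) = 2*log(v + 1) - log(v + 2).
Then F(2) - F(0) = (log(9/4)) - (-log(2)) = log(9/2).

log(9/2)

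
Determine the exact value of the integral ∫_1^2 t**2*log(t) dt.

-7/9 + 8*log(2)/3

Integrate by parts once (u = ln t, dv = t**2 dt).
An antiderivative is F(t) = t**3*(3*log(t) - 1)/9.
Then F(2) - F(1) = (-8/9 + 8*log(2)/3) - (-1/9) = -7/9 + 8*log(2)/3.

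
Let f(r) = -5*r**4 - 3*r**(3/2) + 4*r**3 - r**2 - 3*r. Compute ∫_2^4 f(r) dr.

By the power rule, an antiderivative is F(r) = -6*r**(5/2)/5 - r**5 + r**4 - r**3/3 - 3*r**2/2.
Then F(4) - F(2) = (-12776/15) - (-74/3 - 24*sqrt(2)/5) = -12406/15 + 24*sqrt(2)/5.

-12406/15 + 24*sqrt(2)/5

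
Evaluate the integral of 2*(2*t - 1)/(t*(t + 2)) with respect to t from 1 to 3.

Factor the denominator: t**2 + 2*t = (t + 2)t.
Partial fractions: 2*(2*t - 1)/(t*(t + 2)) = 5/(t + 2) - 1/t.
An antiderivative is F(t) = -log(t) + 5*log(t + 2).
Then F(3) - F(1) = (-log(3) + 5*log(5)) - (5*log(3)) = -6*log(3) + 5*log(5).

-6*log(3) + 5*log(5)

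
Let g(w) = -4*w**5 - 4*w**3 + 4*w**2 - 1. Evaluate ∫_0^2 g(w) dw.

By the power rule, an antiderivative is F(w) = -2*w**6/3 - w**4 + 4*w**3/3 - w.
Then F(2) - F(0) = (-50) - (0) = -50.

-50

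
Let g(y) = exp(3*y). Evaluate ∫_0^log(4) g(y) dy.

Let u = exp(y), so du = exp(y) dy. When y = 0, u = 1; when y = log(4), u = 4.
The integral becomes ∫ u**2 du from 1 to 4, with antiderivative u**3/3.
Back in y: F(y) = exp(3*y)/3.
Then F(log(4)) - F(0) = (64/3) - (1/3) = 21.

21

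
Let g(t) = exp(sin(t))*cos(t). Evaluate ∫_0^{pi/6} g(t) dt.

Let u = sin(t), so du = cos(t) dt. When t = 0, u = 0; when t = pi/6, u = 1/2.
The integral becomes ∫ exp(u) du from 0 to 1/2, with antiderivative exp(u).
Back in t: F(t) = exp(sin(t)).
Then F(pi/6) - F(0) = (exp(1/2)) - (1) = -1 + exp(1/2).

-1 + exp(1/2)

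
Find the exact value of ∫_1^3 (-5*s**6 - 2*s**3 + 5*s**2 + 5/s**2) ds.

-32650/21

By the power rule, an antiderivative is F(s) = -5*s**7/7 - s**4/2 + 5*s**3/3 - 5/s.
Then F(3) - F(1) = (-65491/42) - (-191/42) = -32650/21.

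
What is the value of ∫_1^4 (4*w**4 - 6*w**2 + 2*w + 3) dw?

By the power rule, an antiderivative is F(w) = 4*w**5/5 - 2*w**3 + w**2 + 3*w.
Then F(4) - F(1) = (3596/5) - (14/5) = 3582/5.

3582/5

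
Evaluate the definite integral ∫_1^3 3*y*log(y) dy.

-6 + 27*log(3)/2

Integrate by parts once (u = ln y, dv = 3*y dy).
An antiderivative is F(y) = 3*y**2*(2*log(y) - 1)/4.
Then F(3) - F(1) = (-27/4 + 27*log(3)/2) - (-3/4) = -6 + 27*log(3)/2.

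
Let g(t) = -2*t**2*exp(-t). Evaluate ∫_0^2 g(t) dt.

-4 + 20*exp(-2)

Integrate by parts twice (u = t^2, dv = -2*exp(-t) dt).
An antiderivative is F(t) = (2*t**2 + 4*t + 4)*exp(-t).
Then F(2) - F(0) = (20*exp(-2)) - (4) = -4 + 20*exp(-2).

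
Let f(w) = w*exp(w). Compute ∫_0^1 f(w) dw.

Integrate by parts once (u = w, dv = exp(w) dw).
An antiderivative is F(w) = (w - 1)*exp(w).
Then F(1) - F(0) = (0) - (-1) = 1.

1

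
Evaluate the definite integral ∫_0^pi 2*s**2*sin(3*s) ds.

Integrate by parts twice (u = s^2, dv = 2*sin(3*s) ds).
An antiderivative is F(s) = -2*s**2*cos(3*s)/3 + 4*s*sin(3*s)/9 + 4*cos(3*s)/27.
Then F(pi) - F(0) = (-4/27 + 2*pi**2/3) - (4/27) = -8/27 + 2*pi**2/3.

-8/27 + 2*pi**2/3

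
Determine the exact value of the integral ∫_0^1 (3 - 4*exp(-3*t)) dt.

4*exp(-3)/3 + 5/3

An antiderivative is F(t) = 3*t + 4*exp(-3*t)/3.
Then F(1) - F(0) = (4*exp(-3)/3 + 3) - (4/3) = 4*exp(-3)/3 + 5/3.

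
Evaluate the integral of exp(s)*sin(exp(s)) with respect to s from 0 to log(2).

Let u = exp(s), so du = exp(s) ds. When s = 0, u = 1; when s = log(2), u = 2.
The integral becomes ∫ sin(u) du from 1 to 2, with antiderivative -cos(u).
Back in s: F(s) = -cos(exp(s)).
Then F(log(2)) - F(0) = (-cos(2)) - (-cos(1)) = -cos(2) + cos(1).

-cos(2) + cos(1)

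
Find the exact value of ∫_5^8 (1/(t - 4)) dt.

log(4)

An antiderivative is F(t) = log(t - 4).
Then F(8) - F(5) = (log(4)) - (0) = log(4).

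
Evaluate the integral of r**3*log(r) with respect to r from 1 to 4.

-255/16 + 128*log(2)

Integrate by parts once (u = ln r, dv = r**3 dr).
An antiderivative is F(r) = r**4*(4*log(r) - 1)/16.
Then F(4) - F(1) = (-16 + 128*log(2)) - (-1/16) = -255/16 + 128*log(2).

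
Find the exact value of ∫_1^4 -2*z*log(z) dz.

Integrate by parts once (u = ln z, dv = -2*z dz).
An antiderivative is F(z) = -z**2*(2*log(z) - 1)/2.
Then F(4) - F(1) = (8 - 32*log(2)) - (1/2) = 15/2 - 32*log(2).

15/2 - 32*log(2)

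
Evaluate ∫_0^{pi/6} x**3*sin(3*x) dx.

-2/27 + pi**2/108

Integrate by parts 3 times (u = x^3, dv = sin(3*x) dx).
An antiderivative is F(x) = -x**3*cos(3*x)/3 + x**2*sin(3*x)/3 + 2*x*cos(3*x)/9 - 2*sin(3*x)/27.
Then F(pi/6) - F(0) = (-2/27 + pi**2/108) - (0) = -2/27 + pi**2/108.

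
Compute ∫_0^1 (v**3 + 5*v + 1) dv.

15/4

By the power rule, an antiderivative is F(v) = v**4/4 + 5*v**2/2 + v.
Then F(1) - F(0) = (15/4) - (0) = 15/4.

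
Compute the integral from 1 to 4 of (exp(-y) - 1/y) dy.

An antiderivative is F(y) = -log(y) - exp(-y).
Then F(4) - F(1) = ((-log(4**exp(4)) - 1)*exp(-4)) - (-exp(-1)) = (-log(4**exp(4)) - 1 + exp(3))*exp(-4).

(-log(4**exp(4)) - 1 + exp(3))*exp(-4)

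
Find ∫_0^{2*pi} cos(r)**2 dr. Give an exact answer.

Use the identity cos^2(r) = (1 + cos(2*r))/2.
An antiderivative is F(r) = r/2 + sin(2*r)/4.
Then F(2*pi) - F(0) = (pi) - (0) = pi.

pi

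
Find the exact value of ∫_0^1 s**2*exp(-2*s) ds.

Integrate by parts twice (u = s^2, dv = exp(-2*s) ds).
An antiderivative is F(s) = (-2*s**2 - 2*s - 1)*exp(-2*s)/4.
Then F(1) - F(0) = (-5*exp(-2)/4) - (-1/4) = (-5 + exp(2))*exp(-2)/4.

(-5 + exp(2))*exp(-2)/4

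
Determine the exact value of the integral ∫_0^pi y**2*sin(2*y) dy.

Integrate by parts twice (u = y^2, dv = sin(2*y) dy).
An antiderivative is F(y) = -y**2*cos(2*y)/2 + y*sin(2*y)/2 + cos(2*y)/4.
Then F(pi) - F(0) = (1/4 - pi**2/2) - (1/4) = -pi**2/2.

-pi**2/2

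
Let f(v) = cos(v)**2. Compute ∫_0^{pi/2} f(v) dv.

pi/4

Use the identity cos^2(v) = (1 + cos(2*v))/2.
An antiderivative is F(v) = v/2 + sin(2*v)/4.
Then F(pi/2) - F(0) = (pi/4) - (0) = pi/4.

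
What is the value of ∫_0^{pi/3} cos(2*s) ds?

An antiderivative is F(s) = sin(2*s)/2.
Then F(pi/3) - F(0) = (sqrt(3)/4) - (0) = sqrt(3)/4.

sqrt(3)/4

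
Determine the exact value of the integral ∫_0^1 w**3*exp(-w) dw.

Integrate by parts 3 times (u = w^3, dv = exp(-w) dw).
An antiderivative is F(w) = (-w**3 - 3*w**2 - 6*w - 6)*exp(-w).
Then F(1) - F(0) = (-16*exp(-1)) - (-6) = 6 - 16*exp(-1).

6 - 16*exp(-1)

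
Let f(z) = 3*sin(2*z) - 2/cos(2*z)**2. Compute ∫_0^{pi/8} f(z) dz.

1/2 - 3*sqrt(2)/4

An antiderivative is F(z) = -3*cos(2*z)/2 - tan(2*z).
Then F(pi/8) - F(0) = (-3*sqrt(2)/4 - 1) - (-3/2) = 1/2 - 3*sqrt(2)/4.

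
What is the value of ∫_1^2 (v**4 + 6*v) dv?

76/5

By the power rule, an antiderivative is F(v) = v**5/5 + 3*v**2.
Then F(2) - F(1) = (92/5) - (16/5) = 76/5.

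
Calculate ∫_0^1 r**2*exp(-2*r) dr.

(-5 + exp(2))*exp(-2)/4

Integrate by parts twice (u = r^2, dv = exp(-2*r) dr).
An antiderivative is F(r) = (-2*r**2 - 2*r - 1)*exp(-2*r)/4.
Then F(1) - F(0) = (-5*exp(-2)/4) - (-1/4) = (-5 + exp(2))*exp(-2)/4.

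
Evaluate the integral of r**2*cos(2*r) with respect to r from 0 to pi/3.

Integrate by parts twice (u = r^2, dv = cos(2*r) dr).
An antiderivative is F(r) = r**2*sin(2*r)/2 + r*cos(2*r)/2 - sin(2*r)/4.
Then F(pi/3) - F(0) = (-pi/12 - sqrt(3)/8 + sqrt(3)*pi**2/36) - (0) = -pi/12 - sqrt(3)/8 + sqrt(3)*pi**2/36.

-pi/12 - sqrt(3)/8 + sqrt(3)*pi**2/36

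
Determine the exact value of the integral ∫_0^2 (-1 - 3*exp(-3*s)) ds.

-3 + exp(-6)

An antiderivative is F(s) = -s + exp(-3*s).
Then F(2) - F(0) = (-2 + exp(-6)) - (1) = -3 + exp(-6).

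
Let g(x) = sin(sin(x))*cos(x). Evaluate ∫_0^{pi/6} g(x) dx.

Let u = sin(x), so du = cos(x) dx. When x = 0, u = 0; when x = pi/6, u = 1/2.
The integral becomes ∫ sin(u) du from 0 to 1/2, with antiderivative -cos(u).
Back in x: F(x) = -cos(sin(x)).
Then F(pi/6) - F(0) = (-cos(1/2)) - (-1) = 1 - cos(1/2).

1 - cos(1/2)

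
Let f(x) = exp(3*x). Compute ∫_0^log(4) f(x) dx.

Let u = exp(x), so du = exp(x) dx. When x = 0, u = 1; when x = log(4), u = 4.
The integral becomes ∫ u**2 du from 1 to 4, with antiderivative u**3/3.
Back in x: F(x) = exp(3*x)/3.
Then F(log(4)) - F(0) = (64/3) - (1/3) = 21.

21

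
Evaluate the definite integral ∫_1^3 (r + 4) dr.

By the power rule, an antiderivative is F(r) = r**2/2 + 4*r.
Then F(3) - F(1) = (33/2) - (9/2) = 12.

12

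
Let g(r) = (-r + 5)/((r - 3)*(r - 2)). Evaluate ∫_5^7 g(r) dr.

Factor the denominator: r**2 - 5*r + 6 = (r - 2)(r - 3).
Partial fractions: (-r + 5)/((r - 3)*(r - 2)) = -3/(r - 2) + 2/(r - 3).
An antiderivative is F(r) = 2*log(r - 3) - 3*log(r - 2).
Then F(7) - F(5) = (-3*log(5) + 4*log(2)) - (log(4/27)) = -3*log(5) + 2*log(2) + 3*log(3).

-3*log(5) + 2*log(2) + 3*log(3)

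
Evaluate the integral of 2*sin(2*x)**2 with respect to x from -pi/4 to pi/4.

Use the identity sin^2(2*x) = (1 - cos(4*x))/2.
An antiderivative is F(x) = x - sin(4*x)/4.
Then F(pi/4) - F(-pi/4) = (pi/4) - (-pi/4) = pi/2.

pi/2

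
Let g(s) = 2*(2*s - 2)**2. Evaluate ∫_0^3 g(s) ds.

Let u = 2*s - 2, so du = 2 ds. When s = 0, u = -2; when s = 3, u = 4.
The integral becomes ∫ u**2 du from -2 to 4, with antiderivative u**3/3.
Back in s: F(s) = (2*s - 2)**3/3.
Then F(3) - F(0) = (64/3) - (-8/3) = 24.

24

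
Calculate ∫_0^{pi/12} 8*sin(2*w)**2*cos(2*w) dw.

Let u = sin(2*w), so du = 2*cos(2*w) dw. When w = 0, u = 0; when w = pi/12, u = 1/2.
The integral becomes 4·∫ u**2 du from 0 to 1/2, with antiderivative 4*u**3/3.
Back in w: F(w) = 4*sin(2*w)**3/3.
Then F(pi/12) - F(0) = (1/6) - (0) = 1/6.

1/6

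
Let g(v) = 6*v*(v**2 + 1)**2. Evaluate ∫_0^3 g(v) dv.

Let u = v**2 + 1, so du = 2*v dv. When v = 0, u = 1; when v = 3, u = 10.
The integral becomes 3·∫ u**2 du from 1 to 10, with antiderivative u**3.
Back in v: F(v) = (v**2 + 1)**3.
Then F(3) - F(0) = (1000) - (1) = 999.

999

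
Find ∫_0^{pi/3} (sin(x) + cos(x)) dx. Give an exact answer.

1/2 + sqrt(3)/2

An antiderivative is F(x) = sin(x) - cos(x).
Then F(pi/3) - F(0) = (-1/2 + sqrt(3)/2) - (-1) = 1/2 + sqrt(3)/2.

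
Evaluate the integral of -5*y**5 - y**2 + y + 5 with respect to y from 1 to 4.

By the power rule, an antiderivative is F(y) = -5*y**6/6 - y**3/3 + y**2/2 + 5*y.
Then F(4) - F(1) = (-10220/3) - (13/3) = -3411.

-3411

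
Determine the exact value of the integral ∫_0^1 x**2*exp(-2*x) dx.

(-5 + exp(2))*exp(-2)/4

Integrate by parts twice (u = x^2, dv = exp(-2*x) dx).
An antiderivative is F(x) = (-2*x**2 - 2*x - 1)*exp(-2*x)/4.
Then F(1) - F(0) = (-5*exp(-2)/4) - (-1/4) = (-5 + exp(2))*exp(-2)/4.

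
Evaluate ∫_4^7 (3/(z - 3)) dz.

An antiderivative is F(z) = 3*log(z - 3).
Then F(7) - F(4) = (log(64)) - (0) = log(64).

log(64)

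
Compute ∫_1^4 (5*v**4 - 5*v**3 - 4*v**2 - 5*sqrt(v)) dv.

By the power rule, an antiderivative is F(v) = v**5 - 5*v**4/4 - 10*v**(3/2)/3 - 4*v**3/3.
Then F(4) - F(1) = (592) - (-59/12) = 7163/12.

7163/12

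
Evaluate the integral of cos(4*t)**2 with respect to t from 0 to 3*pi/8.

3*pi/16

Use the identity cos^2(4*t) = (1 + cos(8*t))/2.
An antiderivative is F(t) = t/2 + sin(8*t)/16.
Then F(3*pi/8) - F(0) = (3*pi/16) - (0) = 3*pi/16.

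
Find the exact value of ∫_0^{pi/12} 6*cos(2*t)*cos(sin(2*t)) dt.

3*sin(1/2)

Let u = sin(2*t), so du = 2*cos(2*t) dt. When t = 0, u = 0; when t = pi/12, u = 1/2.
The integral becomes 3·∫ cos(u) du from 0 to 1/2, with antiderivative 3*sin(u).
Back in t: F(t) = 3*sin(sin(2*t)).
Then F(pi/12) - F(0) = (3*sin(1/2)) - (0) = 3*sin(1/2).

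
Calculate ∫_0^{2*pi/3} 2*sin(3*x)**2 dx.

2*pi/3

Use the identity sin^2(3*x) = (1 - cos(6*x))/2.
An antiderivative is F(x) = x - sin(6*x)/6.
Then F(2*pi/3) - F(0) = (2*pi/3) - (0) = 2*pi/3.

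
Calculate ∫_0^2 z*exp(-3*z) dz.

(-7 + exp(6))*exp(-6)/9

Integrate by parts once (u = z, dv = exp(-3*z) dz).
An antiderivative is F(z) = (-3*z - 1)*exp(-3*z)/9.
Then F(2) - F(0) = (-7*exp(-6)/9) - (-1/9) = (-7 + exp(6))*exp(-6)/9.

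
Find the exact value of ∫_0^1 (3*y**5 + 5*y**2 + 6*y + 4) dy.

By the power rule, an antiderivative is F(y) = y**6/2 + 5*y**3/3 + 3*y**2 + 4*y.
Then F(1) - F(0) = (55/6) - (0) = 55/6.

55/6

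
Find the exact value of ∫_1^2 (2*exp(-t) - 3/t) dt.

-3*log(2) - 2*exp(-2) + 2*exp(-1)

An antiderivative is F(t) = -3*log(t) - 2*exp(-t).
Then F(2) - F(1) = (-3*log(2) - 2*exp(-2)) - (-2*exp(-1)) = -3*log(2) - 2*exp(-2) + 2*exp(-1).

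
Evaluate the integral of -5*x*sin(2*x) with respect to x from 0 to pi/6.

-5*sqrt(3)/8 + 5*pi/24

Integrate by parts once (u = x, dv = -5*sin(2*x) dx).
An antiderivative is F(x) = 5*x*cos(2*x)/2 - 5*sin(2*x)/4.
Then F(pi/6) - F(0) = (-5*sqrt(3)/8 + 5*pi/24) - (0) = -5*sqrt(3)/8 + 5*pi/24.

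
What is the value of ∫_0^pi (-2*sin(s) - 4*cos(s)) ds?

An antiderivative is F(s) = -4*sin(s) + 2*cos(s).
Then F(pi) - F(0) = (-2) - (2) = -4.

-4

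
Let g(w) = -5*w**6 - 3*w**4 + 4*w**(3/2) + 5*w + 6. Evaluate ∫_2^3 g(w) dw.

By the power rule, an antiderivative is F(w) = -5*w**7/7 + 8*w**(5/2)/5 - 3*w**5/5 + 5*w**2/2 + 6*w.
Then F(3) - F(2) = (-116721/70 + 72*sqrt(3)/5) - (-3102/35 + 32*sqrt(2)/5) = -110517/70 - 32*sqrt(2)/5 + 72*sqrt(3)/5.

-110517/70 - 32*sqrt(2)/5 + 72*sqrt(3)/5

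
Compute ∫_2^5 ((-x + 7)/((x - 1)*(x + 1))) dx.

log(4)

Factor the denominator: x**2 - 1 = (x + 1)(x - 1).
Partial fractions: (-x + 7)/((x - 1)*(x + 1)) = -4/(x + 1) + 3/(x - 1).
An antiderivative is F(x) = 3*log(x - 1) - 4*log(x + 1).
Then F(5) - F(2) = (log(4/81)) - (-log(81)) = log(4).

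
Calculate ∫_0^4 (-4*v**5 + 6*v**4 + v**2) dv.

By the power rule, an antiderivative is F(v) = -2*v**6/3 + 6*v**5/5 + v**3/3.
Then F(4) - F(0) = (-22208/15) - (0) = -22208/15.

-22208/15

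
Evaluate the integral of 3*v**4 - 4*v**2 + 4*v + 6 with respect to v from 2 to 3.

By the power rule, an antiderivative is F(v) = 3*v**5/5 - 4*v**3/3 + 2*v**2 + 6*v.
Then F(3) - F(2) = (729/5) - (428/15) = 1759/15.

1759/15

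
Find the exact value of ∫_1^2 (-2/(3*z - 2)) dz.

An antiderivative is F(z) = -2*log(3*z - 2)/3.
Then F(2) - F(1) = (-4*log(2)/3) - (0) = -4*log(2)/3.

-4*log(2)/3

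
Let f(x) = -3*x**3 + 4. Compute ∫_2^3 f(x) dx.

-179/4

By the power rule, an antiderivative is F(x) = -3*x**4/4 + 4*x.
Then F(3) - F(2) = (-195/4) - (-4) = -179/4.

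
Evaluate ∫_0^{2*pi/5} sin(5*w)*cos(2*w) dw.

Use the identity sin(5*w)cos(2*w) = [sin(7*w) + sin(3*w)]/2.
An antiderivative is F(w) = -cos(3*w)/6 - cos(7*w)/14.
Then F(2*pi/5) - F(0) = (5/84 + 5*sqrt(5)/84) - (-5/21) = 5*sqrt(5)/84 + 25/84.

5*sqrt(5)/84 + 25/84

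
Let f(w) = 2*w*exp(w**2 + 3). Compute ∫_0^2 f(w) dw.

-exp(3) + exp(7)

Let u = w**2 + 3, so du = 2*w dw. When w = 0, u = 3; when w = 2, u = 7.
The integral becomes ∫ exp(u) du from 3 to 7, with antiderivative exp(u).
Back in w: F(w) = exp(w**2 + 3).
Then F(2) - F(0) = (exp(7)) - (exp(3)) = -exp(3) + exp(7).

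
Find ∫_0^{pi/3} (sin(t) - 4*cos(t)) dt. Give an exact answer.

1/2 - 2*sqrt(3)

An antiderivative is F(t) = -4*sin(t) - cos(t).
Then F(pi/3) - F(0) = (-2*sqrt(3) - 1/2) - (-1) = 1/2 - 2*sqrt(3).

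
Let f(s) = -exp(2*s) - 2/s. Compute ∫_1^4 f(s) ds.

-exp(8)/2 - log(16) + exp(2)/2

An antiderivative is F(s) = -exp(2*s)/2 - 2*log(s).
Then F(4) - F(1) = (-exp(8)/2 - log(16)) - (-exp(2)/2) = -exp(8)/2 - log(16) + exp(2)/2.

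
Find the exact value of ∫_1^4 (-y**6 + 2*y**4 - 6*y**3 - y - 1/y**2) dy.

By the power rule, an antiderivative is F(y) = -y**7/7 + 2*y**5/5 - 3*y**4/2 - y**2/2 + 1/y.
Then F(4) - F(1) = (-325181/140) - (-26/35) = -325077/140.

-325077/140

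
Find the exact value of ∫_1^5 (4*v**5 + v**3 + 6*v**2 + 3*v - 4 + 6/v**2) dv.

By the power rule, an antiderivative is F(v) = 2*v**6/3 + v**4/4 + 2*v**3 + 3*v**2/2 - 4*v - 6/v.
Then F(5) - F(1) = (650353/60) - (-67/12) = 54224/5.

54224/5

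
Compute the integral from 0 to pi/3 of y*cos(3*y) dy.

-2/9

Integrate by parts once (u = y, dv = cos(3*y) dy).
An antiderivative is F(y) = y*sin(3*y)/3 + cos(3*y)/9.
Then F(pi/3) - F(0) = (-1/9) - (1/9) = -2/9.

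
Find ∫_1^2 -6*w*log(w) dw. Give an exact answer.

9/2 - 12*log(2)

Integrate by parts once (u = ln w, dv = -6*w dw).
An antiderivative is F(w) = -3*w**2*(2*log(w) - 1)/2.
Then F(2) - F(1) = (6 - 12*log(2)) - (3/2) = 9/2 - 12*log(2).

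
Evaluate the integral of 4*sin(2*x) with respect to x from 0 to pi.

0

An antiderivative is F(x) = -2*cos(2*x).
Then F(pi) - F(0) = (-2) - (-2) = 0.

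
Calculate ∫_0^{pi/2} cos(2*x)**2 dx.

pi/4

Use the identity cos^2(2*x) = (1 + cos(4*x))/2.
An antiderivative is F(x) = x/2 + sin(4*x)/8.
Then F(pi/2) - F(0) = (pi/4) - (0) = pi/4.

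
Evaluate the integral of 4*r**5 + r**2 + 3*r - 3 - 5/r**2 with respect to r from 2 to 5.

10434

By the power rule, an antiderivative is F(r) = 2*r**6/3 + r**3/3 + 3*r**2/2 - 3*r + 5/r.
Then F(5) - F(2) = (62891/6) - (287/6) = 10434.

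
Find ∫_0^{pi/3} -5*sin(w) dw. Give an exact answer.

-5/2

An antiderivative is F(w) = 5*cos(w).
Then F(pi/3) - F(0) = (5/2) - (5) = -5/2.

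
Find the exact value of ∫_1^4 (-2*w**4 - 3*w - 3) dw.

-4407/10

By the power rule, an antiderivative is F(w) = -2*w**5/5 - 3*w**2/2 - 3*w.
Then F(4) - F(1) = (-2228/5) - (-49/10) = -4407/10.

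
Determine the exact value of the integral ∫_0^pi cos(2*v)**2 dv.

pi/2

Use the identity cos^2(2*v) = (1 + cos(4*v))/2.
An antiderivative is F(v) = v/2 + sin(4*v)/8.
Then F(pi) - F(0) = (pi/2) - (0) = pi/2.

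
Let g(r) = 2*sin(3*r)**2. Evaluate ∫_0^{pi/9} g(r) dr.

Use the identity sin^2(3*r) = (1 - cos(6*r))/2.
An antiderivative is F(r) = r - sin(6*r)/6.
Then F(pi/9) - F(0) = (-sqrt(3)/12 + pi/9) - (0) = -sqrt(3)/12 + pi/9.

-sqrt(3)/12 + pi/9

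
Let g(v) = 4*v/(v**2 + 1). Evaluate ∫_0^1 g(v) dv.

log(4)

Let u = v**2 + 1, so du = 2*v dv. When v = 0, u = 1; when v = 1, u = 2.
The integral becomes 2·∫ 1/u du from 1 to 2, with antiderivative 2*log(u).
Back in v: F(v) = 2*log(v**2 + 1).
Then F(1) - F(0) = (log(4)) - (0) = log(4).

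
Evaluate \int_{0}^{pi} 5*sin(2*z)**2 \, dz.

Use the identity sin^2(2*z) = (1 - cos(4*z))/2.
An antiderivative is F(z) = 5*z/2 - 5*sin(4*z)/8.
Then F(pi) - F(0) = (5*pi/2) - (0) = 5*pi/2.

5*pi/2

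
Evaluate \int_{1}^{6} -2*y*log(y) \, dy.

Integrate by parts once (u = ln y, dv = -2*y dy).
An antiderivative is F(y) = -y**2*(2*log(y) - 1)/2.
Then F(6) - F(1) = (-36*log(3) - 36*log(2) + 18) - (1/2) = -36*log(3) - 36*log(2) + 35/2.

-36*log(3) - 36*log(2) + 35/2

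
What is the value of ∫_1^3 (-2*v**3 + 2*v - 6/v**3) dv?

-104/3

By the power rule, an antiderivative is F(v) = -v**4/2 + v**2 + 3/v**2.
Then F(3) - F(1) = (-187/6) - (7/2) = -104/3.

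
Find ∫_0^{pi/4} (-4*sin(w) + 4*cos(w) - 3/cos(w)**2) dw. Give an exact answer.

An antiderivative is F(w) = 4*sin(w) + 4*cos(w) - 3*tan(w).
Then F(pi/4) - F(0) = (-3 + 4*sqrt(2)) - (4) = -7 + 4*sqrt(2).

-7 + 4*sqrt(2)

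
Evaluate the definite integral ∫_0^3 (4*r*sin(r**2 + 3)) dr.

2*cos(3) - 2*cos(12)

Let u = r**2 + 3, so du = 2*r dr. When r = 0, u = 3; when r = 3, u = 12.
The integral becomes 2·∫ sin(u) du from 3 to 12, with antiderivative -2*cos(u).
Back in r: F(r) = -2*cos(r**2 + 3).
Then F(3) - F(0) = (-2*cos(12)) - (-2*cos(3)) = 2*cos(3) - 2*cos(12).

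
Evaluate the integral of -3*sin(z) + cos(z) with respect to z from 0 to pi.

-6

An antiderivative is F(z) = sin(z) + 3*cos(z).
Then F(pi) - F(0) = (-3) - (3) = -6.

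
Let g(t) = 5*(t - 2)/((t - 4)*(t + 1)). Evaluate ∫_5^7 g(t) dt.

Factor the denominator: t**2 - 3*t - 4 = (t + 1)(t - 4).
Partial fractions: 5*(t - 2)/((t - 4)*(t + 1)) = 3/(t + 1) + 2/(t - 4).
An antiderivative is F(t) = 2*log(t - 4) + 3*log(t + 1).
Then F(7) - F(5) = (2*log(3) + 9*log(2)) - (3*log(2) + 3*log(3)) = log(64/3).

log(64/3)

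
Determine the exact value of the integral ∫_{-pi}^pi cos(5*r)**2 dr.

Use the identity cos^2(5*r) = (1 + cos(10*r))/2.
An antiderivative is F(r) = r/2 + sin(10*r)/20.
Then F(pi) - F(-pi) = (pi/2) - (-pi/2) = pi.

pi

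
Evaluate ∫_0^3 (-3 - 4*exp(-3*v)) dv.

An antiderivative is F(v) = -3*v + 4*exp(-3*v)/3.
Then F(3) - F(0) = (-9 + 4*exp(-9)/3) - (4/3) = -31/3 + 4*exp(-9)/3.

-31/3 + 4*exp(-9)/3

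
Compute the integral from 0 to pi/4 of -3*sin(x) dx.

An antiderivative is F(x) = 3*cos(x).
Then F(pi/4) - F(0) = (3*sqrt(2)/2) - (3) = -3 + 3*sqrt(2)/2.

-3 + 3*sqrt(2)/2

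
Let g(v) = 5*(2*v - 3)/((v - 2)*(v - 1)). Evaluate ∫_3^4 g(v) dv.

5*log(3)

Factor the denominator: v**2 - 3*v + 2 = (v - 1)(v - 2).
Partial fractions: 5*(2*v - 3)/((v - 2)*(v - 1)) = 5/(v - 1) + 5/(v - 2).
An antiderivative is F(v) = 5*log(v - 2) + 5*log(v - 1).
Then F(4) - F(3) = (5*log(2) + 5*log(3)) - (log(32)) = 5*log(3).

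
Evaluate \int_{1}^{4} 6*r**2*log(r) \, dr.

Integrate by parts once (u = ln r, dv = 6*r**2 dr).
An antiderivative is F(r) = 2*r**3*(3*log(r) - 1)/3.
Then F(4) - F(1) = (-128/3 + 256*log(2)) - (-2/3) = -42 + 256*log(2).

-42 + 256*log(2)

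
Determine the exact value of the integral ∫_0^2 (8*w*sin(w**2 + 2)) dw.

-4*cos(6) + 4*cos(2)

Let u = w**2 + 2, so du = 2*w dw. When w = 0, u = 2; when w = 2, u = 6.
The integral becomes 4·∫ sin(u) du from 2 to 6, with antiderivative -4*cos(u).
Back in w: F(w) = -4*cos(w**2 + 2).
Then F(2) - F(0) = (-4*cos(6)) - (-4*cos(2)) = -4*cos(6) + 4*cos(2).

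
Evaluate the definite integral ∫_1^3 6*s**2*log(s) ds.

Integrate by parts once (u = ln s, dv = 6*s**2 ds).
An antiderivative is F(s) = 2*s**3*(3*log(s) - 1)/3.
Then F(3) - F(1) = (-18 + 54*log(3)) - (-2/3) = -52/3 + 54*log(3).

-52/3 + 54*log(3)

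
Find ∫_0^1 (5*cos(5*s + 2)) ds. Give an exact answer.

Let u = 5*s + 2, so du = 5 ds. When s = 0, u = 2; when s = 1, u = 7.
The integral becomes ∫ cos(u) du from 2 to 7, with antiderivative sin(u).
Back in s: F(s) = sin(5*s + 2).
Then F(1) - F(0) = (sin(7)) - (sin(2)) = -sin(2) + sin(7).

-sin(2) + sin(7)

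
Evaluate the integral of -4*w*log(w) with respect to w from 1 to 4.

15 - 64*log(2)

Integrate by parts once (u = ln w, dv = -4*w dw).
An antiderivative is F(w) = -w**2*(2*log(w) - 1).
Then F(4) - F(1) = (16 - 64*log(2)) - (1) = 15 - 64*log(2).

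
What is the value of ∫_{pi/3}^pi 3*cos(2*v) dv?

-3*sqrt(3)/4

An antiderivative is F(v) = 3*sin(2*v)/2.
Then F(pi) - F(pi/3) = (0) - (3*sqrt(3)/4) = -3*sqrt(3)/4.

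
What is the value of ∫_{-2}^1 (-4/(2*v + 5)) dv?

-log(49)

An antiderivative is F(v) = -2*log(2*v + 5).
Then F(1) - F(-2) = (-log(49)) - (0) = -log(49).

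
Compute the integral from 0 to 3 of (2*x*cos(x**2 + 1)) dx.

-sin(1) + sin(10)

Let u = x**2 + 1, so du = 2*x dx. When x = 0, u = 1; when x = 3, u = 10.
The integral becomes ∫ cos(u) du from 1 to 10, with antiderivative sin(u).
Back in x: F(x) = sin(x**2 + 1).
Then F(3) - F(0) = (sin(10)) - (sin(1)) = -sin(1) + sin(10).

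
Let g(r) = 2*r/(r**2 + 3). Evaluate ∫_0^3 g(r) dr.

Let u = r**2 + 3, so du = 2*r dr. When r = 0, u = 3; when r = 3, u = 12.
The integral becomes ∫ 1/u du from 3 to 12, with antiderivative log(u).
Back in r: F(r) = log(r**2 + 3).
Then F(3) - F(0) = (log(12)) - (log(3)) = log(4).

log(4)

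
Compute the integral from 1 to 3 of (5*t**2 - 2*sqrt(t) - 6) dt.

98/3 - 4*sqrt(3)

By the power rule, an antiderivative is F(t) = -4*t**(3/2)/3 + 5*t**3/3 - 6*t.
Then F(3) - F(1) = (27 - 4*sqrt(3)) - (-17/3) = 98/3 - 4*sqrt(3).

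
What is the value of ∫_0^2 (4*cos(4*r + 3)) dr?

sin(11) - sin(3)

Let u = 4*r + 3, so du = 4 dr. When r = 0, u = 3; when r = 2, u = 11.
The integral becomes ∫ cos(u) du from 3 to 11, with antiderivative sin(u).
Back in r: F(r) = sin(4*r + 3).
Then F(2) - F(0) = (sin(11)) - (sin(3)) = sin(11) - sin(3).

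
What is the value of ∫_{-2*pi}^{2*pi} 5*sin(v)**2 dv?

Use the identity sin^2(v) = (1 - cos(2*v))/2.
An antiderivative is F(v) = 5*v/2 - 5*sin(2*v)/4.
Then F(2*pi) - F(-2*pi) = (5*pi) - (-5*pi) = 10*pi.

10*pi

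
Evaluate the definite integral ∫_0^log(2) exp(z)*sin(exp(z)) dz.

-cos(2) + cos(1)

Let u = exp(z), so du = exp(z) dz. When z = 0, u = 1; when z = log(2), u = 2.
The integral becomes ∫ sin(u) du from 1 to 2, with antiderivative -cos(u).
Back in z: F(z) = -cos(exp(z)).
Then F(log(2)) - F(0) = (-cos(2)) - (-cos(1)) = -cos(2) + cos(1).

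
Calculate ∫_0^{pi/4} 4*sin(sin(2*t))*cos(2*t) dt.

Let u = sin(2*t), so du = 2*cos(2*t) dt. When t = 0, u = 0; when t = pi/4, u = 1.
The integral becomes 2·∫ sin(u) du from 0 to 1, with antiderivative -2*cos(u).
Back in t: F(t) = -2*cos(sin(2*t)).
Then F(pi/4) - F(0) = (-2*cos(1)) - (-2) = 2 - 2*cos(1).

2 - 2*cos(1)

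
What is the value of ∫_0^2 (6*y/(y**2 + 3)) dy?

Let u = y**2 + 3, so du = 2*y dy. When y = 0, u = 3; when y = 2, u = 7.
The integral becomes 3·∫ 1/u du from 3 to 7, with antiderivative 3*log(u).
Back in y: F(y) = 3*log(y**2 + 3).
Then F(2) - F(0) = (3*log(7)) - (log(27)) = -3*log(3) + 3*log(7).

-3*log(3) + 3*log(7)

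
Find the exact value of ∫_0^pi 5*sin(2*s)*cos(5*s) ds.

-20/21

Use the identity sin(2*s)cos(5*s) = [sin(7*s) + sin(-3*s)]/2.
An antiderivative is F(s) = 5*cos(3*s)/6 - 5*cos(7*s)/14.
Then F(pi) - F(0) = (-10/21) - (10/21) = -20/21.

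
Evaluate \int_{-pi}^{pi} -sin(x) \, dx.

An antiderivative is F(x) = cos(x).
Then F(pi) - F(-pi) = (-1) - (-1) = 0.

0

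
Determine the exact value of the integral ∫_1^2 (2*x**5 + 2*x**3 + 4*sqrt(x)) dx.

16*sqrt(2)/3 + 155/6

By the power rule, an antiderivative is F(x) = x**6/3 + x**4/2 + 8*x**(3/2)/3.
Then F(2) - F(1) = (16*sqrt(2)/3 + 88/3) - (7/2) = 16*sqrt(2)/3 + 155/6.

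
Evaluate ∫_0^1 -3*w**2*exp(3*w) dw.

2/9 - 5*exp(3)/9

Integrate by parts twice (u = w^2, dv = -3*exp(3*w) dw).
An antiderivative is F(w) = (-9*w**2 + 6*w - 2)*exp(3*w)/9.
Then F(1) - F(0) = (-5*exp(3)/9) - (-2/9) = 2/9 - 5*exp(3)/9.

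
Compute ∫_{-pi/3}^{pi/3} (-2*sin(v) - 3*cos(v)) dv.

An antiderivative is F(v) = -3*sin(v) + 2*cos(v).
Then F(pi/3) - F(-pi/3) = (1 - 3*sqrt(3)/2) - (1 + 3*sqrt(3)/2) = -3*sqrt(3).

-3*sqrt(3)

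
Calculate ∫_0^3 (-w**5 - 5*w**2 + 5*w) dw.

By the power rule, an antiderivative is F(w) = -w**6/6 - 5*w**3/3 + 5*w**2/2.
Then F(3) - F(0) = (-144) - (0) = -144.

-144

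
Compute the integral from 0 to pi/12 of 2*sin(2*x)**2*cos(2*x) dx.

Let u = sin(2*x), so du = 2*cos(2*x) dx. When x = 0, u = 0; when x = pi/12, u = 1/2.
The integral becomes ∫ u**2 du from 0 to 1/2, with antiderivative u**3/3.
Back in x: F(x) = sin(2*x)**3/3.
Then F(pi/12) - F(0) = (1/24) - (0) = 1/24.

1/24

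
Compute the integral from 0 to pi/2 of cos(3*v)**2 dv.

Use the identity cos^2(3*v) = (1 + cos(6*v))/2.
An antiderivative is F(v) = v/2 + sin(6*v)/12.
Then F(pi/2) - F(0) = (pi/4) - (0) = pi/4.

pi/4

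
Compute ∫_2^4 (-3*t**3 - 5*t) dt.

-210

By the power rule, an antiderivative is F(t) = -3*t**4/4 - 5*t**2/2.
Then F(4) - F(2) = (-232) - (-22) = -210.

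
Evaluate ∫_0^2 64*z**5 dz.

Let u = 2*z, so du = 2 dz. When z = 0, u = 0; when z = 2, u = 4.
The integral becomes ∫ u**5 du from 0 to 4, with antiderivative u**6/6.
Back in z: F(z) = 32*z**6/3.
Then F(2) - F(0) = (2048/3) - (0) = 2048/3.

2048/3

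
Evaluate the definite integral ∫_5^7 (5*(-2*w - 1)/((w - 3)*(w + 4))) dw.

-5*log(11) - 5*log(2) + 10*log(3)

Factor the denominator: w**2 + w - 12 = (w + 4)(w - 3).
Partial fractions: 5*(-2*w - 1)/((w - 3)*(w + 4)) = -5/(w + 4) - 5/(w - 3).
An antiderivative is F(w) = -5*log(w - 3) - 5*log(w + 4).
Then F(7) - F(5) = (-5*log(11) - 10*log(2)) - (-10*log(3) - 5*log(2)) = -5*log(11) - 5*log(2) + 10*log(3).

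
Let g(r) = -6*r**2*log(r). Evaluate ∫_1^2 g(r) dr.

14/3 - 16*log(2)

Integrate by parts once (u = ln r, dv = -6*r**2 dr).
An antiderivative is F(r) = -2*r**3*(3*log(r) - 1)/3.
Then F(2) - F(1) = (16/3 - 16*log(2)) - (2/3) = 14/3 - 16*log(2).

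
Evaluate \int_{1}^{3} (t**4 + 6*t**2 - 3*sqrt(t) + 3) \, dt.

By the power rule, an antiderivative is F(t) = t**5/5 - 2*t**(3/2) + 2*t**3 + 3*t.
Then F(3) - F(1) = (558/5 - 6*sqrt(3)) - (16/5) = 542/5 - 6*sqrt(3).

542/5 - 6*sqrt(3)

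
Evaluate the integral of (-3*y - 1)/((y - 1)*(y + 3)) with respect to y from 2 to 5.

Factor the denominator: y**2 + 2*y - 3 = (y + 3)(y - 1).
Partial fractions: (-3*y - 1)/((y - 1)*(y + 3)) = -2/(y + 3) - 1/(y - 1).
An antiderivative is F(y) = -log(y - 1) - 2*log(y + 3).
Then F(5) - F(2) = (-8*log(2)) - (-log(25)) = -8*log(2) + 2*log(5).

-8*log(2) + 2*log(5)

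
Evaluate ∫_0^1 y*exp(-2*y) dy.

(-3 + exp(2))*exp(-2)/4

Integrate by parts once (u = y, dv = exp(-2*y) dy).
An antiderivative is F(y) = (-2*y - 1)*exp(-2*y)/4.
Then F(1) - F(0) = (-3*exp(-2)/4) - (-1/4) = (-3 + exp(2))*exp(-2)/4.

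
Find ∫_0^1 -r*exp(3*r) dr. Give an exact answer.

-2*exp(3)/9 - 1/9

Integrate by parts once (u = r, dv = -exp(3*r) dr).
An antiderivative is F(r) = (-3*r + 1)*exp(3*r)/9.
Then F(1) - F(0) = (-2*exp(3)/9) - (1/9) = -2*exp(3)/9 - 1/9.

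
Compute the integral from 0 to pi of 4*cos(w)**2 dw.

Use the identity cos^2(w) = (1 + cos(2*w))/2.
An antiderivative is F(w) = 2*w + sin(2*w).
Then F(pi) - F(0) = (2*pi) - (0) = 2*pi.

2*pi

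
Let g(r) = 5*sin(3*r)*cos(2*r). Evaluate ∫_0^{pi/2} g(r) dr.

Use the identity sin(3*r)cos(2*r) = [sin(5*r) + sin(r)]/2.
An antiderivative is F(r) = -5*cos(r)/2 - cos(5*r)/2.
Then F(pi/2) - F(0) = (0) - (-3) = 3.

3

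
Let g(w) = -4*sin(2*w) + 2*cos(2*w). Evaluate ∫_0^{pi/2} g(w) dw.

An antiderivative is F(w) = sin(2*w) + 2*cos(2*w).
Then F(pi/2) - F(0) = (-2) - (2) = -4.

-4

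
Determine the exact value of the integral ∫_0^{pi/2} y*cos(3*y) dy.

-pi/6 - 1/9

Integrate by parts once (u = y, dv = cos(3*y) dy).
An antiderivative is F(y) = y*sin(3*y)/3 + cos(3*y)/9.
Then F(pi/2) - F(0) = (-pi/6) - (1/9) = -pi/6 - 1/9.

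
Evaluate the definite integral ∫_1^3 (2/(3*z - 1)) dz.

4*log(2)/3

An antiderivative is F(z) = 2*log(3*z - 1)/3.
Then F(3) - F(1) = (log(4)) - (2*log(2)/3) = 4*log(2)/3.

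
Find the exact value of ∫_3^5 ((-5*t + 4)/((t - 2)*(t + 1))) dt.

Factor the denominator: t**2 - t - 2 = (t + 1)(t - 2).
Partial fractions: (-5*t + 4)/((t - 2)*(t + 1)) = -3/(t + 1) - 2/(t - 2).
An antiderivative is F(t) = -2*log(t - 2) - 3*log(t + 1).
Then F(5) - F(3) = (-5*log(3) - 3*log(2)) - (-log(64)) = -5*log(3) + 3*log(2).

-5*log(3) + 3*log(2)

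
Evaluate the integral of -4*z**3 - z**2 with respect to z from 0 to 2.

By the power rule, an antiderivative is F(z) = -z**4 - z**3/3.
Then F(2) - F(0) = (-56/3) - (0) = -56/3.

-56/3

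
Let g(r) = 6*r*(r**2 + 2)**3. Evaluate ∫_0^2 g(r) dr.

Let u = r**2 + 2, so du = 2*r dr. When r = 0, u = 2; when r = 2, u = 6.
The integral becomes 3·∫ u**3 du from 2 to 6, with antiderivative 3*u**4/4.
Back in r: F(r) = 3*(r**2 + 2)**4/4.
Then F(2) - F(0) = (972) - (12) = 960.

960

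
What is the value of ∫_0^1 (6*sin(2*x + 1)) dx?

3*cos(1) - 3*cos(3)

Let u = 2*x + 1, so du = 2 dx. When x = 0, u = 1; when x = 1, u = 3.
The integral becomes 3·∫ sin(u) du from 1 to 3, with antiderivative -3*cos(u).
Back in x: F(x) = -3*cos(2*x + 1).
Then F(1) - F(0) = (-3*cos(3)) - (-3*cos(1)) = 3*cos(1) - 3*cos(3).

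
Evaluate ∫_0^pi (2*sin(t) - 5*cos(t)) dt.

4

An antiderivative is F(t) = -5*sin(t) - 2*cos(t).
Then F(pi) - F(0) = (2) - (-2) = 4.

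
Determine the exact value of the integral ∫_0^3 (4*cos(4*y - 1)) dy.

Let u = 4*y - 1, so du = 4 dy. When y = 0, u = -1; when y = 3, u = 11.
The integral becomes ∫ cos(u) du from -1 to 11, with antiderivative sin(u).
Back in y: F(y) = sin(4*y - 1).
Then F(3) - F(0) = (sin(11)) - (-sin(1)) = sin(11) + sin(1).

sin(11) + sin(1)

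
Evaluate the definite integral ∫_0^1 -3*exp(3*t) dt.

1 - exp(3)

An antiderivative is F(t) = -exp(3*t).
Then F(1) - F(0) = (-exp(3)) - (-1) = 1 - exp(3).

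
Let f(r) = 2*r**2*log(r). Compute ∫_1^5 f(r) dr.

Integrate by parts once (u = ln r, dv = 2*r**2 dr).
An antiderivative is F(r) = 2*r**3*(3*log(r) - 1)/9.
Then F(5) - F(1) = (-250/9 + 250*log(5)/3) - (-2/9) = -248/9 + 250*log(5)/3.

-248/9 + 250*log(5)/3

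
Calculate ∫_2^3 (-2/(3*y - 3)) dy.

-2*log(2)/3

An antiderivative is F(y) = -2*log(3*y - 3)/3.
Then F(3) - F(2) = (-2*log(6)/3) - (-2*log(3)/3) = -2*log(2)/3.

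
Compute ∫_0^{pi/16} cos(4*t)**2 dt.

1/16 + pi/32

Use the identity cos^2(4*t) = (1 + cos(8*t))/2.
An antiderivative is F(t) = t/2 + sin(8*t)/16.
Then F(pi/16) - F(0) = (1/16 + pi/32) - (0) = 1/16 + pi/32.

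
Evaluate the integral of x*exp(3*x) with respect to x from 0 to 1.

1/9 + 2*exp(3)/9

Integrate by parts once (u = x, dv = exp(3*x) dx).
An antiderivative is F(x) = (3*x - 1)*exp(3*x)/9.
Then F(1) - F(0) = (2*exp(3)/9) - (-1/9) = 1/9 + 2*exp(3)/9.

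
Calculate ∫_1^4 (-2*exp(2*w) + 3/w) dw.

An antiderivative is F(w) = -exp(2*w) + 3*log(w).
Then F(4) - F(1) = (-exp(8) + log(64)) - (-exp(2)) = -exp(8) + log(64) + exp(2).

-exp(8) + log(64) + exp(2)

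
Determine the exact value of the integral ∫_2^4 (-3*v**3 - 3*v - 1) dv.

By the power rule, an antiderivative is F(v) = -3*v**4/4 - 3*v**2/2 - v.
Then F(4) - F(2) = (-220) - (-20) = -200.

-200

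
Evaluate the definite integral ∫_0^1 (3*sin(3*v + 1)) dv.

cos(1) - cos(4)

Let u = 3*v + 1, so du = 3 dv. When v = 0, u = 1; when v = 1, u = 4.
The integral becomes ∫ sin(u) du from 1 to 4, with antiderivative -cos(u).
Back in v: F(v) = -cos(3*v + 1).
Then F(1) - F(0) = (-cos(4)) - (-cos(1)) = cos(1) - cos(4).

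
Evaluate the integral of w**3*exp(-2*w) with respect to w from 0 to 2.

3/8 - 71*exp(-4)/8

Integrate by parts 3 times (u = w^3, dv = exp(-2*w) dw).
An antiderivative is F(w) = (-4*w**3 - 6*w**2 - 6*w - 3)*exp(-2*w)/8.
Then F(2) - F(0) = (-71*exp(-4)/8) - (-3/8) = 3/8 - 71*exp(-4)/8.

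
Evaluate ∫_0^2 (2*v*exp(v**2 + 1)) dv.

-exp(1) + exp(5)

Let u = v**2 + 1, so du = 2*v dv. When v = 0, u = 1; when v = 2, u = 5.
The integral becomes ∫ exp(u) du from 1 to 5, with antiderivative exp(u).
Back in v: F(v) = exp(v**2 + 1).
Then F(2) - F(0) = (exp(5)) - (exp(1)) = -exp(1) + exp(5).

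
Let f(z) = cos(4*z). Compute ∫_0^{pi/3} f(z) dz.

-sqrt(3)/8

An antiderivative is F(z) = sin(4*z)/4.
Then F(pi/3) - F(0) = (-sqrt(3)/8) - (0) = -sqrt(3)/8.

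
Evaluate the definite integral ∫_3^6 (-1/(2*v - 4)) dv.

An antiderivative is F(v) = -log(2*v - 4)/2.
Then F(6) - F(3) = (-3*log(2)/2) - (-log(2)/2) = -log(2).

-log(2)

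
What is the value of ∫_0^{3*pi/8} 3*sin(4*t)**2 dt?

Use the identity sin^2(4*t) = (1 - cos(8*t))/2.
An antiderivative is F(t) = 3*t/2 - 3*sin(8*t)/16.
Then F(3*pi/8) - F(0) = (9*pi/16) - (0) = 9*pi/16.

9*pi/16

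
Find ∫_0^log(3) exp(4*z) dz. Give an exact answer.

Let u = exp(z), so du = exp(z) dz. When z = 0, u = 1; when z = log(3), u = 3.
The integral becomes ∫ u**3 du from 1 to 3, with antiderivative u**4/4.
Back in z: F(z) = exp(4*z)/4.
Then F(log(3)) - F(0) = (81/4) - (1/4) = 20.

20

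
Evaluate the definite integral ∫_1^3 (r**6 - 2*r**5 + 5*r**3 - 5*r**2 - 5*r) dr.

By the power rule, an antiderivative is F(r) = r**7/7 - r**6/3 + 5*r**4/4 - 5*r**3/3 - 5*r**2/2.
Then F(3) - F(1) = (2889/28) - (-87/28) = 744/7.

744/7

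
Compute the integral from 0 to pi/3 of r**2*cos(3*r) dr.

-2*pi/27

Integrate by parts twice (u = r^2, dv = cos(3*r) dr).
An antiderivative is F(r) = r**2*sin(3*r)/3 + 2*r*cos(3*r)/9 - 2*sin(3*r)/27.
Then F(pi/3) - F(0) = (-2*pi/27) - (0) = -2*pi/27.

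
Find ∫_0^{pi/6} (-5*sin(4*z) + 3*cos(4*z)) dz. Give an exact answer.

An antiderivative is F(z) = 3*sin(4*z)/4 + 5*cos(4*z)/4.
Then F(pi/6) - F(0) = (-5/8 + 3*sqrt(3)/8) - (5/4) = -15/8 + 3*sqrt(3)/8.

-15/8 + 3*sqrt(3)/8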